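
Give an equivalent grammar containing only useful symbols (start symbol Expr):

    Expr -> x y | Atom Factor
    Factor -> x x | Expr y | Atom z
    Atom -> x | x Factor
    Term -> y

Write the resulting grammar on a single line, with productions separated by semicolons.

Generating nonterminals: {Atom, Expr, Factor, Term}.
Reachable from Expr after that: {Atom, Expr, Factor}.
Removed useless symbols: {Term} and every production mentioning them.

Expr -> x y | Atom Factor; Factor -> x x | Expr y | Atom z; Atom -> x | x Factor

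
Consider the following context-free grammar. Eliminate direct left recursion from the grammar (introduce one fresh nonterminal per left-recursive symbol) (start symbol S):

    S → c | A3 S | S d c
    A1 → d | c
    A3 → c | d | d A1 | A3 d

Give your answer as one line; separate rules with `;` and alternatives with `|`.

S → c S' | A3 S S'; A1 → d | c; A3 → c A3' | d A3' | d A1 A3'; S' → d c S' | ε; A3' → d A3' | ε

Directly left-recursive nonterminals: S, A3.
For S: α = {d c}, β = {c, A3 S}. Rewrite as S → β S' and S' → α S' | ε.
For A3: α = {d}, β = {c, d, d A1}. Rewrite as A3 → β A3' and A3' → α A3' | ε.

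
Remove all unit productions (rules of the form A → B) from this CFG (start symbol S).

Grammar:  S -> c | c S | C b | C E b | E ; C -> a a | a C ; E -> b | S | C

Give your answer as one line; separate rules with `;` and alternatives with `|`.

Unit pairs: E ⇒* {C, S}; S ⇒* {C, E}.
Replace each nonterminal's rules with the union of the non-unit rules of every nonterminal it unit-derives.

S -> b | a a | a C | c | c S | C b | C E b; C -> a a | a C; E -> b | a a | a C | c | c S | C b | C E b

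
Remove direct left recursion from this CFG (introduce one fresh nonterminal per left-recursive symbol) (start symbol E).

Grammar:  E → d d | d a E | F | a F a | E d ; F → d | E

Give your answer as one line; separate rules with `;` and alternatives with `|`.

E → d d E' | d a E E' | F E' | a F a E'; F → d | E; E' → d E' | ε

Left recursion appears on E.
For E: α = {d}, β = {d d, d a E, F, a F a}. Rewrite as E → β E' and E' → α E' | ε.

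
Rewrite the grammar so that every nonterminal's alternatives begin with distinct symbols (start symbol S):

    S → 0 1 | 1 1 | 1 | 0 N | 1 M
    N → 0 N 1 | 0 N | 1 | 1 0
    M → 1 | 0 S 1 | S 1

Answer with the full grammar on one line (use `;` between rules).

S → 1 S' | 0 S''; N → 0 N N' | 1 N''; M → 1 | 0 S 1 | S 1; S' → 1 | ε | M; S'' → 1 | N; N' → 1 | ε; N'' → ε | 0

S has alternatives sharing prefix '1': factor to S → 1 S' with S' → 1 | ε | M.
S has alternatives sharing prefix '0': factor to S → 0 S'' with S'' → 1 | N.
N has alternatives sharing prefix '0 N': factor to N → 0 N N' with N' → 1 | ε.
N has alternatives sharing prefix '1': factor to N → 1 N'' with N'' → ε | 0.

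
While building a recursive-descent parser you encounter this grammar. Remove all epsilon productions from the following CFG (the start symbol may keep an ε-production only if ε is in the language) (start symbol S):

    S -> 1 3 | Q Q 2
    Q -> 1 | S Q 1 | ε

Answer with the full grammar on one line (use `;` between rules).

Nullable set = {Q}.
ε ∉ L(G), so no ε-production is kept.
Add the nullable-subset variants: S → Q Q 2 gives Q Q 2 | Q 2 | 2. Q → S Q 1 gives S Q 1 | S 1.

S -> 1 3 | Q Q 2 | Q 2 | 2; Q -> 1 | S Q 1 | S 1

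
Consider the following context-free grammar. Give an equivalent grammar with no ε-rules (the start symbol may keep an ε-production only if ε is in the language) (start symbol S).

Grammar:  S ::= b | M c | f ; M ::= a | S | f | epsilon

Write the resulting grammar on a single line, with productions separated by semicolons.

S ::= b | M c | c | f; M ::= a | S | f

Nullable set = {M}.
ε ∉ L(G), so no ε-production is kept.
Expand every rule over subsets of its nullable positions: S → M c gives M c | c.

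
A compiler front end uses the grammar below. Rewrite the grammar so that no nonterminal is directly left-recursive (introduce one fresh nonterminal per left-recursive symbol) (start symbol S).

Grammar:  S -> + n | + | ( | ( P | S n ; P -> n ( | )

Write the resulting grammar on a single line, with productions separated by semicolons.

S is directly left-recursive.
For S: α = {n}, β = {+ n, +, (, ( P}. Rewrite as S → β S' and S' → α S' | ε.

S -> + n S' | + S' | ( S' | ( P S'; P -> n ( | ); S' -> n S' | eps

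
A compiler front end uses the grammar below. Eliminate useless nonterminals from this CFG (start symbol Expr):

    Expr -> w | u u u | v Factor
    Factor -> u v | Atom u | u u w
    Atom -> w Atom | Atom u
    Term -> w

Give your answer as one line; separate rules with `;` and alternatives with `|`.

Generating nonterminals: {Expr, Factor, Term}.
Reachable from Expr after that: {Expr, Factor}.
Removed useless symbols: {Atom, Term} and every production mentioning them.

Expr -> w | u u u | v Factor; Factor -> u v | u u w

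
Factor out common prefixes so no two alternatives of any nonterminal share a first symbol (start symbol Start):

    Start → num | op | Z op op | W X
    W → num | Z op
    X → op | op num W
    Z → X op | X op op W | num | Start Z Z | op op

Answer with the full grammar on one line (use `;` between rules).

Start → num | op | Z op op | W X; W → num | Z op; X → op X1; Z → num | Start Z Z | op op | X op Z1; X1 → ε | num W; Z1 → ε | op W

X has alternatives sharing prefix 'op': factor to X → op X1 with X1 → ε | num W.
Z has alternatives sharing prefix 'X op': factor to Z → X op Z1 with Z1 → ε | op W.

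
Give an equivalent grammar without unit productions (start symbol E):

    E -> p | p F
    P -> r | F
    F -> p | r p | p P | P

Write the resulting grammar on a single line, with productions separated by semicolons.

E -> p | p F; P -> p | r p | p P | r; F -> p | r p | p P | r

Unit pairs: F ⇒* {P}; P ⇒* {F}.
Replace each nonterminal's rules with the union of the non-unit rules of every nonterminal it unit-derives.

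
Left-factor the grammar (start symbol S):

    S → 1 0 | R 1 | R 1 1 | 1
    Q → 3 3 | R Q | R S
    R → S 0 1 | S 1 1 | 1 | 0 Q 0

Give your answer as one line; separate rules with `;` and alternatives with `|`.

S → R 1 S' | 1 S''; Q → 3 3 | R Q'; R → 1 | 0 Q 0 | S R'; S' → ε | 1; S'' → 0 | ε; Q' → Q | S; R' → 0 1 | 1 1

S has alternatives sharing prefix 'R 1': factor to S → R 1 S' with S' → ε | 1.
S has alternatives sharing prefix '1': factor to S → 1 S'' with S'' → 0 | ε.
Q has alternatives sharing prefix 'R': factor to Q → R Q' with Q' → Q | S.
R has alternatives sharing prefix 'S': factor to R → S R' with R' → 0 1 | 1 1.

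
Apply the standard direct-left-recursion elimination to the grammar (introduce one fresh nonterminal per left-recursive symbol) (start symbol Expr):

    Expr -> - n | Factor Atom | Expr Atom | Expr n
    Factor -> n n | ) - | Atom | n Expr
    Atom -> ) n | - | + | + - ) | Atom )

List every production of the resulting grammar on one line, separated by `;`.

Directly left-recursive nonterminals: Expr, Atom.
For Expr: α = {Atom, n}, β = {- n, Factor Atom}. Rewrite as Expr → β Expr1 and Expr1 → α Expr1 | ε.
For Atom: α = {)}, β = {) n, -, +, + - )}. Rewrite as Atom → β Atom1 and Atom1 → α Atom1 | ε.

Expr -> - n Expr1 | Factor Atom Expr1; Factor -> n n | ) - | Atom | n Expr; Atom -> ) n Atom1 | - Atom1 | + Atom1 | + - ) Atom1; Expr1 -> Atom Expr1 | n Expr1 | ε; Atom1 -> ) Atom1 | ε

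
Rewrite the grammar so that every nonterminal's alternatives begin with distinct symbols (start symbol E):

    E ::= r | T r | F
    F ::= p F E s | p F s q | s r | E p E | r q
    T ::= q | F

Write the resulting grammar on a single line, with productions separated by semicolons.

E ::= r | T r | F; F ::= s r | E p E | r q | p F F'; T ::= q | F; F' ::= E s | s q

F has alternatives sharing prefix 'p F': factor to F → p F F' with F' → E s | s q.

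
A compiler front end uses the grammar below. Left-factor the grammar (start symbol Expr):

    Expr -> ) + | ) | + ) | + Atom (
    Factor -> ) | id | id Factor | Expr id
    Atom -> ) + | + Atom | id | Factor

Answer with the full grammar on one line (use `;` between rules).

Expr -> ) Expr1 | + Expr2; Factor -> ) | Expr id | id Factor1; Atom -> ) + | + Atom | id | Factor; Expr1 -> + | ε; Expr2 -> ) | Atom (; Factor1 -> ε | Factor

Expr has alternatives sharing prefix ')': factor to Expr → ) Expr1 with Expr1 → + | ε.
Expr has alternatives sharing prefix '+': factor to Expr → + Expr2 with Expr2 → ) | Atom (.
Factor has alternatives sharing prefix 'id': factor to Factor → id Factor1 with Factor1 → ε | Factor.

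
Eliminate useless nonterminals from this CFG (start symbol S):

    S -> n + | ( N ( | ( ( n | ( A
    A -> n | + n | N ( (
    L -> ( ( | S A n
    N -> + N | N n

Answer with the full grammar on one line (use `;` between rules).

S -> n + | ( ( n | ( A; A -> n | + n

Generating nonterminals: {A, L, S}.
Reachable from S after that: {A, S}.
Removed useless symbols: {L, N} and every production mentioning them.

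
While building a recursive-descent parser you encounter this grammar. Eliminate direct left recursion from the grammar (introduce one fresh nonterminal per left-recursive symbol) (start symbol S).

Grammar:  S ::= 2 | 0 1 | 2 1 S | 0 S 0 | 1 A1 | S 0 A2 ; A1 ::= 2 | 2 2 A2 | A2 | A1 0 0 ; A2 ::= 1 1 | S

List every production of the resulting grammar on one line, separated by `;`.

Left recursion appears on S, A1.
For S: α = {0 A2}, β = {2, 0 1, 2 1 S, 0 S 0, 1 A1}. Rewrite as S → β S' and S' → α S' | ε.
For A1: α = {0 0}, β = {2, 2 2 A2, A2}. Rewrite as A1 → β A1' and A1' → α A1' | ε.

S ::= 2 S' | 0 1 S' | 2 1 S S' | 0 S 0 S' | 1 A1 S'; A1 ::= 2 A1' | 2 2 A2 A1' | A2 A1'; A2 ::= 1 1 | S; S' ::= 0 A2 S' | eps; A1' ::= 0 0 A1' | eps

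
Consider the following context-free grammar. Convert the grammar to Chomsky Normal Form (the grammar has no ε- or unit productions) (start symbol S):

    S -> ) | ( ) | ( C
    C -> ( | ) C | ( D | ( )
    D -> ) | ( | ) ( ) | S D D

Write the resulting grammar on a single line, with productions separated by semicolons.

Introduce a nonterminal for each terminal appearing in a rule of length ≥ 2: X1 → (, X2 → ).
Binarize each right-hand side of length ≥ 3 by chaining fresh nonterminals (Y1, Y2, …): affected rules were D → X2 X1 X2; D → S D D.

S -> ) | X1 X2 | X1 C; C -> ( | X2 C | X1 D | X1 X2; D -> ) | ( | X2 Y1 | S Y2; X1 -> (; X2 -> ); Y1 -> X1 X2; Y2 -> D D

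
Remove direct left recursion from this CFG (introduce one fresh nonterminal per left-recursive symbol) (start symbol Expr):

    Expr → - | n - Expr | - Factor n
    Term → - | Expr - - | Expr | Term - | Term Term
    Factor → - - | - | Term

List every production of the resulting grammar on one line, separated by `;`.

Expr → - | n - Expr | - Factor n; Term → - Term1 | Expr - - Term1 | Expr Term1; Factor → - - | - | Term; Term1 → - Term1 | Term Term1 | ε

Directly left-recursive nonterminal: Term.
For Term: α = {-, Term}, β = {-, Expr - -, Expr}. Rewrite as Term → β Term1 and Term1 → α Term1 | ε.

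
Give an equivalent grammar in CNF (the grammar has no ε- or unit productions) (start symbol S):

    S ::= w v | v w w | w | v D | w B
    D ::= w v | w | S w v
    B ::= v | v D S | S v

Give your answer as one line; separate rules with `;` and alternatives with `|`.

Introduce a nonterminal for each terminal appearing in a rule of length ≥ 2: X1 → w, X2 → v.
Binarize each right-hand side of length ≥ 3 by chaining fresh nonterminals (Y1, Y2, …): affected rules were S → X2 X1 X1; D → S X1 X2; B → X2 D S.

S ::= X1 X2 | X2 Y1 | w | X2 D | X1 B; D ::= X1 X2 | w | S Y2; B ::= v | X2 Y3 | S X2; X1 ::= w; X2 ::= v; Y1 ::= X1 X1; Y2 ::= X1 X2; Y3 ::= D S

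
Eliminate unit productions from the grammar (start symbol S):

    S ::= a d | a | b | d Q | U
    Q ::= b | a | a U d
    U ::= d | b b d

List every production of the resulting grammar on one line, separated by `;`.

S ::= d | b b d | a d | a | b | d Q; Q ::= b | a | a U d; U ::= d | b b d

Unit pairs: S ⇒* {U}.
For every A with A ⇒* B via unit rules, add B's non-unit alternatives to A; then delete every rule of the form X → Y.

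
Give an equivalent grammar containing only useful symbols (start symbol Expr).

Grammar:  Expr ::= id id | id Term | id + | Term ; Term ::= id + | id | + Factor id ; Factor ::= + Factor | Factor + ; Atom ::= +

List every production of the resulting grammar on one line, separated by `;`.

Generating nonterminals: {Atom, Expr, Term}.
Reachable from Expr after that: {Expr, Term}.
Removed useless symbols: {Atom, Factor} and every production mentioning them.

Expr ::= id id | id Term | id + | Term; Term ::= id + | id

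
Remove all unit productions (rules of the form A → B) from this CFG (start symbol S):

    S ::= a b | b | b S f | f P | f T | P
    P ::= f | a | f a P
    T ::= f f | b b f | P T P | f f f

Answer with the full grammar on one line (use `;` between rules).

S ::= a b | b | b S f | f P | f T | f | a | f a P; P ::= f | a | f a P; T ::= f f | b b f | P T P | f f f

Unit pairs: S ⇒* {P}.
Replace each nonterminal's rules with the union of the non-unit rules of every nonterminal it unit-derives.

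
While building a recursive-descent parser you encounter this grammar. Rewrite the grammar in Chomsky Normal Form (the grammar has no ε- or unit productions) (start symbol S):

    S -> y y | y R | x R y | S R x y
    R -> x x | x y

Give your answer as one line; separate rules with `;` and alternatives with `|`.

S -> X1 X1 | X1 R | X2 Y1 | S Y2; R -> X2 X2 | X2 X1; X1 -> y; X2 -> x; Y1 -> R X1; Y2 -> R Y3; Y3 -> X2 X1

Introduce a nonterminal for each terminal appearing in a rule of length ≥ 2: X1 → y, X2 → x.
Binarize each right-hand side of length ≥ 3 by chaining fresh nonterminals (Y1, Y2, …): affected rules were S → X2 R X1; S → S R X2 X1.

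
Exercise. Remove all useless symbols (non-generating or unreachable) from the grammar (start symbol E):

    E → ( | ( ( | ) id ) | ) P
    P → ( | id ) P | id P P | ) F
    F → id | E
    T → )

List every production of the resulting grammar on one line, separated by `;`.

Generating nonterminals: {E, F, P, T}.
Reachable from E after that: {E, F, P}.
Removed useless symbols: {T} and every production mentioning them.

E → ( | ( ( | ) id ) | ) P; P → ( | id ) P | id P P | ) F; F → id | E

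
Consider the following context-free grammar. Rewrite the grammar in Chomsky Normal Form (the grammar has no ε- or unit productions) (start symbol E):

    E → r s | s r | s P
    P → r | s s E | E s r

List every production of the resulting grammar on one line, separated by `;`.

Introduce a nonterminal for each terminal appearing in a rule of length ≥ 2: X1 → r, X2 → s.
Binarize each right-hand side of length ≥ 3 by chaining fresh nonterminals (Y1, Y2, …): affected rules were P → X2 X2 E; P → E X2 X1.

E → X1 X2 | X2 X1 | X2 P; P → r | X2 Y1 | E Y2; X1 → r; X2 → s; Y1 → X2 E; Y2 → X2 X1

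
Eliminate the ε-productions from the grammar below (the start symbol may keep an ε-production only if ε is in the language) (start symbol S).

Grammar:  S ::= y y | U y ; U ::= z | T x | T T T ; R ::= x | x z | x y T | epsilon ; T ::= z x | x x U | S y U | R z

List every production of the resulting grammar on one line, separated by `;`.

S ::= y y | U y; U ::= z | T x | T T T; R ::= x | x z | x y T; T ::= z x | x x U | S y U | R z | z

Nullable nonterminals: {R}.
ε ∉ L(G), so no ε-production is kept.
Expand every rule over subsets of its nullable positions: T → R z gives R z | z.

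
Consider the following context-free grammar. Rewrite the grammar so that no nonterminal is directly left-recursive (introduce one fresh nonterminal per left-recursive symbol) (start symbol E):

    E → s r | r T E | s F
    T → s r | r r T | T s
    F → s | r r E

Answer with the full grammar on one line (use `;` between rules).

T is directly left-recursive.
For T: α = {s}, β = {s r, r r T}. Rewrite as T → β T' and T' → α T' | ε.

E → s r | r T E | s F; T → s r T' | r r T T'; F → s | r r E; T' → s T' | ε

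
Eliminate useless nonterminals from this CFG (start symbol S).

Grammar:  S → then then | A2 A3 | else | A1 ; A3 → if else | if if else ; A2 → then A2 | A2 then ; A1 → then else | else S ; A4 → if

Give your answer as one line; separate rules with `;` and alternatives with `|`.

Generating nonterminals: {A1, A3, A4, S}.
Reachable from S after that: {A1, S}.
Removed useless symbols: {A2, A3, A4} and every production mentioning them.

S → then then | else | A1; A1 → then else | else S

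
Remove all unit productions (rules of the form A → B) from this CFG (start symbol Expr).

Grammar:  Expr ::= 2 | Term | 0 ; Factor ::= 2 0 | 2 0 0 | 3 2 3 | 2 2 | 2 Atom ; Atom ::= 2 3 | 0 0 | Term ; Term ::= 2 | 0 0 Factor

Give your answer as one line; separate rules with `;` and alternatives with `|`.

Expr ::= 2 | 0 0 Factor | 0; Factor ::= 2 0 | 2 0 0 | 3 2 3 | 2 2 | 2 Atom; Atom ::= 2 | 0 0 Factor | 2 3 | 0 0; Term ::= 2 | 0 0 Factor

Unit pairs: Atom ⇒* {Term}; Expr ⇒* {Term}.
Replace each nonterminal's rules with the union of the non-unit rules of every nonterminal it unit-derives.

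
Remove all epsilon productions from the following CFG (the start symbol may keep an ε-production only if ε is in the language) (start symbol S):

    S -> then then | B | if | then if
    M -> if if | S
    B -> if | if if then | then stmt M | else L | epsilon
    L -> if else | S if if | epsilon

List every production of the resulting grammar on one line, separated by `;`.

The nullable symbols are {B, L, M, S}.
ε ∈ L(G) since S is nullable, so keep S → ε.
For each production, add variants omitting each subset of nullable occurrences: B → then stmt M gives then stmt M | then stmt. B → else L gives else L | else. L → S if if gives S if if | if if.

S -> then then | B | if | then if | ε; M -> if if | S; B -> if | if if then | then stmt M | then stmt | else L | else; L -> if else | S if if | if if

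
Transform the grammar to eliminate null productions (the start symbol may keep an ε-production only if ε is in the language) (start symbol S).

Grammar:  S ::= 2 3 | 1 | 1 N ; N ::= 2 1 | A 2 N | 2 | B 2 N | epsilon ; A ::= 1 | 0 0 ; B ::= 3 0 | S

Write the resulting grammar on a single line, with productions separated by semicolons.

Nullable nonterminals: {N}.
ε ∉ L(G), so no ε-production is kept.
For each production, add variants omitting each subset of nullable occurrences: N → A 2 N gives A 2 N | A 2. N → B 2 N gives B 2 N | B 2.

S ::= 2 3 | 1 | 1 N; N ::= 2 1 | A 2 N | A 2 | 2 | B 2 N | B 2; A ::= 1 | 0 0; B ::= 3 0 | S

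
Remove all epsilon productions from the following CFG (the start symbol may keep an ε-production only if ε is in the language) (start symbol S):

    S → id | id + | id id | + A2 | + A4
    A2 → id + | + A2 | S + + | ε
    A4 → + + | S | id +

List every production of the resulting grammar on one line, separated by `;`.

S → id | id + | id id | + A2 | + | + A4; A2 → id + | + A2 | + | S + +; A4 → + + | S | id +

Nullable nonterminals: {A2}.
ε ∉ L(G), so no ε-production is kept.
Expand every rule over subsets of its nullable positions: S → + A2 gives + A2 | +. A2 → + A2 gives + A2 | +.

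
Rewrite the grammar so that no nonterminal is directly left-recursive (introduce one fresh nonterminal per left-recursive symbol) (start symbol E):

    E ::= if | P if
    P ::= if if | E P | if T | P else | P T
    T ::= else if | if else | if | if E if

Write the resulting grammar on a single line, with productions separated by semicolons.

Left recursion appears on P.
For P: α = {else, T}, β = {if if, E P, if T}. Rewrite as P → β P' and P' → α P' | ε.

E ::= if | P if; P ::= if if P' | E P P' | if T P'; T ::= else if | if else | if | if E if; P' ::= else P' | T P' | ε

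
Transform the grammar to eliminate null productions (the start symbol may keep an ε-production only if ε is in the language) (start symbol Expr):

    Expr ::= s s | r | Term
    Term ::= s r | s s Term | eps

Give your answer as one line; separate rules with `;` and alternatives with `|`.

Nullable nonterminals: {Expr, Term}.
ε ∈ L(G) since Expr is nullable, so keep Expr → ε.
Expand every rule over subsets of its nullable positions: Term → s s Term gives s s Term | s s.

Expr ::= s s | r | Term | ε; Term ::= s r | s s Term | s s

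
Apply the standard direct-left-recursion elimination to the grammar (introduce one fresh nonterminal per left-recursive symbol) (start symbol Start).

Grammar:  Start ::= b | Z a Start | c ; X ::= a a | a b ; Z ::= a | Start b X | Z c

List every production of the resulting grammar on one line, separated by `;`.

Start ::= b | Z a Start | c; X ::= a a | a b; Z ::= a Z1 | Start b X Z1; Z1 ::= c Z1 | ε

Left recursion appears on Z.
For Z: α = {c}, β = {a, Start b X}. Rewrite as Z → β Z1 and Z1 → α Z1 | ε.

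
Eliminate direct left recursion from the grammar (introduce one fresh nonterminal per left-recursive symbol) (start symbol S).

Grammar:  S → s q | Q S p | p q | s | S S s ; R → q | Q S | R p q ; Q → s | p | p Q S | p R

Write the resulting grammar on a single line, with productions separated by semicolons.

Directly left-recursive nonterminals: S, R.
For S: α = {S s}, β = {s q, Q S p, p q, s}. Rewrite as S → β S' and S' → α S' | ε.
For R: α = {p q}, β = {q, Q S}. Rewrite as R → β R' and R' → α R' | ε.

S → s q S' | Q S p S' | p q S' | s S'; R → q R' | Q S R'; Q → s | p | p Q S | p R; S' → S s S' | ε; R' → p q R' | ε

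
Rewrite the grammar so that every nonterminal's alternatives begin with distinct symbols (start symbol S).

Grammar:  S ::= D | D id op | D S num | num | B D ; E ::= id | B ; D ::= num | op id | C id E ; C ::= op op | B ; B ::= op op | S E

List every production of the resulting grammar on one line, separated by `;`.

S has alternatives sharing prefix 'D': factor to S → D S' with S' → ε | id op | S num.

S ::= num | B D | D S'; E ::= id | B; D ::= num | op id | C id E; C ::= op op | B; B ::= op op | S E; S' ::= ε | id op | S num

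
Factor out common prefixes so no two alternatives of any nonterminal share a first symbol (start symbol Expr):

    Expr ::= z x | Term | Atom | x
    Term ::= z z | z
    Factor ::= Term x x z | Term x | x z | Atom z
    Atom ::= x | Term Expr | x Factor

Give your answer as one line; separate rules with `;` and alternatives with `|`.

Expr ::= z x | Term | Atom | x; Term ::= z Term1; Factor ::= x z | Atom z | Term x Factor1; Atom ::= Term Expr | x Atom1; Term1 ::= z | ε; Factor1 ::= x z | ε; Atom1 ::= ε | Factor

Term has alternatives sharing prefix 'z': factor to Term → z Term1 with Term1 → z | ε.
Factor has alternatives sharing prefix 'Term x': factor to Factor → Term x Factor1 with Factor1 → x z | ε.
Atom has alternatives sharing prefix 'x': factor to Atom → x Atom1 with Atom1 → ε | Factor.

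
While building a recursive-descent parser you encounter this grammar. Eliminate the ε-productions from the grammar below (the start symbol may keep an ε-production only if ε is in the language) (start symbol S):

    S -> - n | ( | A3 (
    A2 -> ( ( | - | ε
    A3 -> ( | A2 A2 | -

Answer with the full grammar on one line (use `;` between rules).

The nullable symbols are {A2, A3}.
ε ∉ L(G), so no ε-production is kept.
Add the nullable-subset variants: A3 → A2 A2 gives A2 A2 | A2.

S -> - n | ( | A3 (; A2 -> ( ( | -; A3 -> ( | A2 A2 | A2 | -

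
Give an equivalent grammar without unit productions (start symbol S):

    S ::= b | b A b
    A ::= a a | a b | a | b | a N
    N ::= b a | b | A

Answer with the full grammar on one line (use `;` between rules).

S ::= b | b A b; A ::= a a | a b | a | b | a N; N ::= b a | b | a a | a b | a | a N

Unit pairs: N ⇒* {A}.
For each unit pair (A, B), copy every non-unit production of B to A, then drop all unit productions.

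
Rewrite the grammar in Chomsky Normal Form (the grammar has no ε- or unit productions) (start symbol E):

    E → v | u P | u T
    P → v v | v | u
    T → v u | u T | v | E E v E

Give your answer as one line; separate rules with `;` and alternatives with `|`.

Introduce a nonterminal for each terminal appearing in a rule of length ≥ 2: X1 → u, X2 → v.
Binarize each right-hand side of length ≥ 3 by chaining fresh nonterminals (Y1, Y2, …): affected rules were T → E E X2 E.

E → v | X1 P | X1 T; P → X2 X2 | v | u; T → X2 X1 | X1 T | v | E Y1; X1 → u; X2 → v; Y1 → E Y2; Y2 → X2 E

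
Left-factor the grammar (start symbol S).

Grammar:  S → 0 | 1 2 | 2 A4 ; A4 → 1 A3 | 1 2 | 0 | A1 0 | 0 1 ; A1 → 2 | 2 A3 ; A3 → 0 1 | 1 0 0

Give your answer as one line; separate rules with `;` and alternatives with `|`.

A4 has alternatives sharing prefix '1': factor to A4 → 1 A4' with A4' → A3 | 2.
A4 has alternatives sharing prefix '0': factor to A4 → 0 A4'' with A4'' → ε | 1.
A1 has alternatives sharing prefix '2': factor to A1 → 2 A1' with A1' → ε | A3.

S → 0 | 1 2 | 2 A4; A4 → A1 0 | 1 A4' | 0 A4''; A1 → 2 A1'; A3 → 0 1 | 1 0 0; A4' → A3 | 2; A4'' → ε | 1; A1' → ε | A3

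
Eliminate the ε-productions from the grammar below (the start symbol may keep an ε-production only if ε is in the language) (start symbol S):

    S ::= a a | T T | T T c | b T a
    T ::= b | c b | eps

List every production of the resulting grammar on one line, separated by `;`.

Nullable set = {S, T}.
ε ∈ L(G) since S is nullable, so keep S → ε.
Add the nullable-subset variants: S → T T gives T T | T. S → T T c gives T T c | T c | c. S → b T a gives b T a | b a.

S ::= a a | T T | T | T T c | T c | c | b T a | b a | ε; T ::= b | c b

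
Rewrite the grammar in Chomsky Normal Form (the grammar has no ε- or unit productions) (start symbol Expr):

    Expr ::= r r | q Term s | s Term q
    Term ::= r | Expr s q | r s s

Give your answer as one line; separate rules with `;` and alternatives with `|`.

Expr ::= X1 X1 | X2 Y1 | X3 Y2; Term ::= r | Expr Y3 | X1 Y4; X1 ::= r; X2 ::= q; X3 ::= s; Y1 ::= Term X3; Y2 ::= Term X2; Y3 ::= X3 X2; Y4 ::= X3 X3

Introduce a nonterminal for each terminal appearing in a rule of length ≥ 2: X1 → r, X2 → q, X3 → s.
Binarize each right-hand side of length ≥ 3 by chaining fresh nonterminals (Y1, Y2, …): affected rules were Expr → X2 Term X3; Expr → X3 Term X2; Term → Expr X3 X2; Term → X1 X3 X3.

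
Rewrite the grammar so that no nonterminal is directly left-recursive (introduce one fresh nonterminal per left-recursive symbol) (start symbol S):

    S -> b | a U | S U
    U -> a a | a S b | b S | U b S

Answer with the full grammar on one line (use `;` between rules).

Directly left-recursive nonterminals: S, U.
For S: α = {U}, β = {b, a U}. Rewrite as S → β S' and S' → α S' | ε.
For U: α = {b S}, β = {a a, a S b, b S}. Rewrite as U → β U' and U' → α U' | ε.

S -> b S' | a U S'; U -> a a U' | a S b U' | b S U'; S' -> U S' | ε; U' -> b S U' | ε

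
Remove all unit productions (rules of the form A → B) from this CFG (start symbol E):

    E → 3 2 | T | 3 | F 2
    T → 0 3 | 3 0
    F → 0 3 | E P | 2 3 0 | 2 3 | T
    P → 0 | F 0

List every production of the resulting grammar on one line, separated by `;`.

Unit pairs: E ⇒* {T}; F ⇒* {T}.
Replace each nonterminal's rules with the union of the non-unit rules of every nonterminal it unit-derives.

E → 3 2 | 3 | F 2 | 0 3 | 3 0; T → 0 3 | 3 0; F → 0 3 | E P | 2 3 0 | 2 3 | 3 0; P → 0 | F 0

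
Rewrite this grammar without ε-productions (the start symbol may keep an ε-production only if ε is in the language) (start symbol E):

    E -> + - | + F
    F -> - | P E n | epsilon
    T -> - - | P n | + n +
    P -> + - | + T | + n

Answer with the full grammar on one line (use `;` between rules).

Nullable set = {F}.
ε ∉ L(G), so no ε-production is kept.
Add the nullable-subset variants: E → + F gives + F | +.

E -> + - | + F | +; F -> - | P E n; T -> - - | P n | + n +; P -> + - | + T | + n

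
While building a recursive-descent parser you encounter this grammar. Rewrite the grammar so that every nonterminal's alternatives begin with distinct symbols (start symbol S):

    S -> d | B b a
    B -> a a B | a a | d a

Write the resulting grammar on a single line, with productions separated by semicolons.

S -> d | B b a; B -> d a | a a B'; B' -> B | epsilon

B has alternatives sharing prefix 'a a': factor to B → a a B' with B' → B | ε.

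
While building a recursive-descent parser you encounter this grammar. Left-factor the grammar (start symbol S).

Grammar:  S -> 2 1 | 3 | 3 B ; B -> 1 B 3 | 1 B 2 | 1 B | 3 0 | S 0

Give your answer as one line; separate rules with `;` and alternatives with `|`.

S -> 2 1 | 3 S'; B -> 3 0 | S 0 | 1 B B'; S' -> ε | B; B' -> 3 | 2 | ε

S has alternatives sharing prefix '3': factor to S → 3 S' with S' → ε | B.
B has alternatives sharing prefix '1 B': factor to B → 1 B B' with B' → 3 | 2 | ε.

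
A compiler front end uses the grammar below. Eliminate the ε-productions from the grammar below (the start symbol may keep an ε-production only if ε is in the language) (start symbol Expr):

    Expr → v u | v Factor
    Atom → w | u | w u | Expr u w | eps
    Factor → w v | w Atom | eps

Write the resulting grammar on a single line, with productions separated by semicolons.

Nullable nonterminals: {Atom, Factor}.
ε ∉ L(G), so no ε-production is kept.
Expand every rule over subsets of its nullable positions: Expr → v Factor gives v Factor | v. Factor → w Atom gives w Atom | w.

Expr → v u | v Factor | v; Atom → w | u | w u | Expr u w; Factor → w v | w Atom | w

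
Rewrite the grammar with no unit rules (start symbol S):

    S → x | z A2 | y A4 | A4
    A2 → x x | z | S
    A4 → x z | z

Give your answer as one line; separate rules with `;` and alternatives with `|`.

S → x z | z | x | z A2 | y A4; A2 → x z | z | x x | x | z A2 | y A4; A4 → x z | z

Unit pairs: A2 ⇒* {A4, S}; S ⇒* {A4}.
Replace each nonterminal's rules with the union of the non-unit rules of every nonterminal it unit-derives.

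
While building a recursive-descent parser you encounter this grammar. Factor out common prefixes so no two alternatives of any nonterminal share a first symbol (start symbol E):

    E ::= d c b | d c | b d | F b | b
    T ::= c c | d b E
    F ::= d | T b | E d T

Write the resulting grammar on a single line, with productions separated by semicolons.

E has alternatives sharing prefix 'd c': factor to E → d c E' with E' → b | ε.
E has alternatives sharing prefix 'b': factor to E → b E'' with E'' → d | ε.

E ::= F b | d c E' | b E''; T ::= c c | d b E; F ::= d | T b | E d T; E' ::= b | epsilon; E'' ::= d | epsilon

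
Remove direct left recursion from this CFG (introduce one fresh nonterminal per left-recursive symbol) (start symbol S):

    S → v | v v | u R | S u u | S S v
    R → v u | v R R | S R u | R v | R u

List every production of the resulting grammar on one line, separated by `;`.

Directly left-recursive nonterminals: S, R.
For S: α = {u u, S v}, β = {v, v v, u R}. Rewrite as S → β S' and S' → α S' | ε.
For R: α = {v, u}, β = {v u, v R R, S R u}. Rewrite as R → β R' and R' → α R' | ε.

S → v S' | v v S' | u R S'; R → v u R' | v R R R' | S R u R'; S' → u u S' | S v S' | ε; R' → v R' | u R' | ε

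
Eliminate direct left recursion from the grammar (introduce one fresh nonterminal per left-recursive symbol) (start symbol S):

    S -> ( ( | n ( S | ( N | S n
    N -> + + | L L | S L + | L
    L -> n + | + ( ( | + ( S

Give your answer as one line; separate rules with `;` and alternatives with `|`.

S -> ( ( S' | n ( S S' | ( N S'; N -> + + | L L | S L + | L; L -> n + | + ( ( | + ( S; S' -> n S' | ε

Left recursion appears on S.
For S: α = {n}, β = {( (, n ( S, ( N}. Rewrite as S → β S' and S' → α S' | ε.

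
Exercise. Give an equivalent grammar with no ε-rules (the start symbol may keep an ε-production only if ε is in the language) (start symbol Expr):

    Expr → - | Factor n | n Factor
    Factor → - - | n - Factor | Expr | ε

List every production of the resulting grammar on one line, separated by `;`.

Expr → - | Factor n | n | n Factor; Factor → - - | n - Factor | n - | Expr

The nullable symbols are {Factor}.
ε ∉ L(G), so no ε-production is kept.
Add the nullable-subset variants: Expr → Factor n gives Factor n | n. Factor → n - Factor gives n - Factor | n -.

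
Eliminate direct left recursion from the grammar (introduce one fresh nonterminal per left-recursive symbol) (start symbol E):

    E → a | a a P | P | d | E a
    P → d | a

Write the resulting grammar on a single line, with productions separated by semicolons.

E is directly left-recursive.
For E: α = {a}, β = {a, a a P, P, d}. Rewrite as E → β E' and E' → α E' | ε.

E → a E' | a a P E' | P E' | d E'; P → d | a; E' → a E' | eps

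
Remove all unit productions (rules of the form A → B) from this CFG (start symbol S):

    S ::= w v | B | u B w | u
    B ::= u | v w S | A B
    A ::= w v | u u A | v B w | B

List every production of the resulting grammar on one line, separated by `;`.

Unit pairs: A ⇒* {B}; S ⇒* {B}.
For every A with A ⇒* B via unit rules, add B's non-unit alternatives to A; then delete every rule of the form X → Y.

S ::= u | v w S | A B | w v | u B w; B ::= u | v w S | A B; A ::= u | v w S | A B | w v | u u A | v B w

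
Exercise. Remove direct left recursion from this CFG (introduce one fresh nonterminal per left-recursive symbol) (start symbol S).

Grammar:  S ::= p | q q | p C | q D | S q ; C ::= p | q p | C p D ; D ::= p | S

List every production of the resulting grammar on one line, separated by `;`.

S ::= p S' | q q S' | p C S' | q D S'; C ::= p C' | q p C'; D ::= p | S; S' ::= q S' | ε; C' ::= p D C' | ε

S, C are directly left-recursive.
For S: α = {q}, β = {p, q q, p C, q D}. Rewrite as S → β S' and S' → α S' | ε.
For C: α = {p D}, β = {p, q p}. Rewrite as C → β C' and C' → α C' | ε.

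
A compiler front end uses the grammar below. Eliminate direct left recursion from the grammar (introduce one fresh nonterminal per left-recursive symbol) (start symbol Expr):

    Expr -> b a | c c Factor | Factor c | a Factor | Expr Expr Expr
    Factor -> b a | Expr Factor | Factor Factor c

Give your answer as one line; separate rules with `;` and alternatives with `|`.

Directly left-recursive nonterminals: Expr, Factor.
For Expr: α = {Expr Expr}, β = {b a, c c Factor, Factor c, a Factor}. Rewrite as Expr → β Expr1 and Expr1 → α Expr1 | ε.
For Factor: α = {Factor c}, β = {b a, Expr Factor}. Rewrite as Factor → β Factor1 and Factor1 → α Factor1 | ε.

Expr -> b a Expr1 | c c Factor Expr1 | Factor c Expr1 | a Factor Expr1; Factor -> b a Factor1 | Expr Factor Factor1; Expr1 -> Expr Expr Expr1 | ε; Factor1 -> Factor c Factor1 | ε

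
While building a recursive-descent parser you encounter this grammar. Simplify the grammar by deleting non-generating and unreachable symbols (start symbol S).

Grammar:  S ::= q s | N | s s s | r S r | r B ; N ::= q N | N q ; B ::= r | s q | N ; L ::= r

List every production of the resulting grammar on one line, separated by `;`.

Generating nonterminals: {B, L, S}.
Reachable from S after that: {B, S}.
Removed useless symbols: {L, N} and every production mentioning them.

S ::= q s | s s s | r S r | r B; B ::= r | s q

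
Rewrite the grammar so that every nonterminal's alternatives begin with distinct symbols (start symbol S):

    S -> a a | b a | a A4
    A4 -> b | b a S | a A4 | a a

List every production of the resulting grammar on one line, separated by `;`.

S has alternatives sharing prefix 'a': factor to S → a S' with S' → a | A4.
A4 has alternatives sharing prefix 'b': factor to A4 → b A4' with A4' → ε | a S.
A4 has alternatives sharing prefix 'a': factor to A4 → a A4'' with A4'' → A4 | a.

S -> b a | a S'; A4 -> b A4' | a A4''; S' -> a | A4; A4' -> ε | a S; A4'' -> A4 | a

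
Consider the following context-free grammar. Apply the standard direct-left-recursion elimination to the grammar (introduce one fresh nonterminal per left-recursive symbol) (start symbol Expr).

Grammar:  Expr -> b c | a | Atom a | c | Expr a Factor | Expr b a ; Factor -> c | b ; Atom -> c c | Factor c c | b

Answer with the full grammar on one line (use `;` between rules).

Left recursion appears on Expr.
For Expr: α = {a Factor, b a}, β = {b c, a, Atom a, c}. Rewrite as Expr → β Expr1 and Expr1 → α Expr1 | ε.

Expr -> b c Expr1 | a Expr1 | Atom a Expr1 | c Expr1; Factor -> c | b; Atom -> c c | Factor c c | b; Expr1 -> a Factor Expr1 | b a Expr1 | ε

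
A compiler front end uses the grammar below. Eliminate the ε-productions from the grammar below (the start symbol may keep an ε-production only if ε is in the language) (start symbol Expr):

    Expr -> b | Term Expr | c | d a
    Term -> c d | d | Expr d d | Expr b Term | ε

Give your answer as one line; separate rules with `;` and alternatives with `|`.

Expr -> b | Term Expr | c | d a; Term -> c d | d | Expr d d | Expr b Term | Expr b

The nullable symbols are {Term}.
ε ∉ L(G), so no ε-production is kept.
For each production, add variants omitting each subset of nullable occurrences: Term → Expr b Term gives Expr b Term | Expr b.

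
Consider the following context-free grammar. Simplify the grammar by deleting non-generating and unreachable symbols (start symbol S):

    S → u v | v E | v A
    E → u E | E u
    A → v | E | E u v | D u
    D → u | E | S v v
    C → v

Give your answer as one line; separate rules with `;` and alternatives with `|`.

Generating nonterminals: {A, C, D, S}.
Reachable from S after that: {A, D, S}.
Removed useless symbols: {C, E} and every production mentioning them.

S → u v | v A; A → v | D u; D → u | S v v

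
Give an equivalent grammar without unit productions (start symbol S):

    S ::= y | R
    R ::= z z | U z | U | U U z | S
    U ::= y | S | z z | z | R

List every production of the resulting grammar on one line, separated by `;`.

S ::= y | z z | z | U z | U U z; R ::= y | z z | z | U z | U U z; U ::= y | z z | z | U z | U U z

Unit pairs: R ⇒* {S, U}; S ⇒* {R, U}; U ⇒* {R, S}.
For every A with A ⇒* B via unit rules, add B's non-unit alternatives to A; then delete every rule of the form X → Y.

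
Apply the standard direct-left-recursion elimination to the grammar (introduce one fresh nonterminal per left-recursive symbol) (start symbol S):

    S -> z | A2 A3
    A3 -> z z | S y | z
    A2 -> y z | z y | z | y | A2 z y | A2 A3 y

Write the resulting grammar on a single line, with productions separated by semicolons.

S -> z | A2 A3; A3 -> z z | S y | z; A2 -> y z A2' | z y A2' | z A2' | y A2'; A2' -> z y A2' | A3 y A2' | epsilon

Directly left-recursive nonterminal: A2.
For A2: α = {z y, A3 y}, β = {y z, z y, z, y}. Rewrite as A2 → β A2' and A2' → α A2' | ε.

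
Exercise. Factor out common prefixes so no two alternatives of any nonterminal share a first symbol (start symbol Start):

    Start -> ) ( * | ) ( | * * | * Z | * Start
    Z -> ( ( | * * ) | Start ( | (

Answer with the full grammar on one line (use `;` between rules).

Start -> * Start1 | ) ( Start2; Z -> * * ) | Start ( | ( Z1; Start1 -> * | Z | Start; Start2 -> * | ε; Z1 -> ( | ε

Start has alternatives sharing prefix '*': factor to Start → * Start1 with Start1 → * | Z | Start.
Start has alternatives sharing prefix ') (': factor to Start → ) ( Start2 with Start2 → * | ε.
Z has alternatives sharing prefix '(': factor to Z → ( Z1 with Z1 → ( | ε.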